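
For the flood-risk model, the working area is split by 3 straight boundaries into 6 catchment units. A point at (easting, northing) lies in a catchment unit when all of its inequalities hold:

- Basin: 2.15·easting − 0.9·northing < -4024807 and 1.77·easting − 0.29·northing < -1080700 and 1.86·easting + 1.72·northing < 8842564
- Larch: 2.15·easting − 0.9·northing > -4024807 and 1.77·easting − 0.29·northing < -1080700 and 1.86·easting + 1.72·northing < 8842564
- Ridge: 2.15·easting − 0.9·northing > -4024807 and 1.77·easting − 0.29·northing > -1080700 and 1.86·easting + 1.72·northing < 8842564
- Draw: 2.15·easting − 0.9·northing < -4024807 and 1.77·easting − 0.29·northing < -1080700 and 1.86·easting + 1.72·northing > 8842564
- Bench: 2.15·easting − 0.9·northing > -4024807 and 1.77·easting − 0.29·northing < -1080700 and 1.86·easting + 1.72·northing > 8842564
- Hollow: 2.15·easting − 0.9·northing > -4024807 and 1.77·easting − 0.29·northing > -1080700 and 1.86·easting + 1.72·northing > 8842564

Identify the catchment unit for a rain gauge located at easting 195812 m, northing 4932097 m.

2.15·195812 − 0.9·4932097 = -4017891.500, which is > -4024807
1.77·195812 − 0.29·4932097 = -1083720.890, which is < -1080700
1.86·195812 + 1.72·4932097 = 8847417.160, which is > 8842564
This sign pattern matches Bench.

Bench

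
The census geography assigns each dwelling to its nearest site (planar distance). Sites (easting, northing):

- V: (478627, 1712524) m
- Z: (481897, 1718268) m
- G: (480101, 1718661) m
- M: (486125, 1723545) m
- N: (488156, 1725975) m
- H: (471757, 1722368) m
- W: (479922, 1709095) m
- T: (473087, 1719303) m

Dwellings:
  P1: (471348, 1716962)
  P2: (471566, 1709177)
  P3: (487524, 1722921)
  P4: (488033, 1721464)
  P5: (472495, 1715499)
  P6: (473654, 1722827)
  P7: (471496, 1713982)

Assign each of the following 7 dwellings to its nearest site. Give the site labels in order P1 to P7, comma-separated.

P1 → T (d²=8504402.00)
P2 → V (d²=61060130.00)
P3 → M (d²=2346577.00)
P4 → M (d²=7971025.00)
P5 → T (d²=14820880.00)
P6 → H (d²=3809290.00)
P7 → T (d²=30844322.00)

T, V, M, M, T, H, T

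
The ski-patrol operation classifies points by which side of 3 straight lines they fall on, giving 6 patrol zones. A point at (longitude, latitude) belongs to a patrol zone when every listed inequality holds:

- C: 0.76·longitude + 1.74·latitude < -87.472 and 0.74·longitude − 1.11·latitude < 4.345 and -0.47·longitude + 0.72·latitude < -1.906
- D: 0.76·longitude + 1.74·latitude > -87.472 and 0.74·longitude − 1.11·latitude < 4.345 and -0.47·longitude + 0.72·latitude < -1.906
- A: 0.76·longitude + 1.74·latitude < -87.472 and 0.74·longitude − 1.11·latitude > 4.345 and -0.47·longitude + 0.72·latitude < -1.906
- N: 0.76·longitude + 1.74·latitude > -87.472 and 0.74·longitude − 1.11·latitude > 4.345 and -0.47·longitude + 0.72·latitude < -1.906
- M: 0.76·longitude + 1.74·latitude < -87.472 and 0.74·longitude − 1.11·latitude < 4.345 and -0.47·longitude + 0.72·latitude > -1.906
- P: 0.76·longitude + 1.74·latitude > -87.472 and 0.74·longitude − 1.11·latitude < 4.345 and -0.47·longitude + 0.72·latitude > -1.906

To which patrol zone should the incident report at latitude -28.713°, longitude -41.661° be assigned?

P

0.76·-41.661 + 1.74·-28.713 = -81.623, which is > -87.472
0.74·-41.661 − 1.11·-28.713 = 1.042, which is < 4.345
-0.47·-41.661 + 0.72·-28.713 = -1.093, which is > -1.906
This sign pattern matches P.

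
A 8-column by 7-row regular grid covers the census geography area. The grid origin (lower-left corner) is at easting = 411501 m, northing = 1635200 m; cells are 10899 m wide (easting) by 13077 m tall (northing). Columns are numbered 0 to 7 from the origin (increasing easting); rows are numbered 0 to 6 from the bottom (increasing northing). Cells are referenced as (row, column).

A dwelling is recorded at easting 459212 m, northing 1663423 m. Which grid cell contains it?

(2, 4)

Column index: ⌊(459212 − 411501) / 10899⌋ = ⌊4.378⌋ = 4
Row offset from origin: ⌊(1663423 − 1635200) / 13077⌋ = ⌊2.158⌋ = 2 → row 2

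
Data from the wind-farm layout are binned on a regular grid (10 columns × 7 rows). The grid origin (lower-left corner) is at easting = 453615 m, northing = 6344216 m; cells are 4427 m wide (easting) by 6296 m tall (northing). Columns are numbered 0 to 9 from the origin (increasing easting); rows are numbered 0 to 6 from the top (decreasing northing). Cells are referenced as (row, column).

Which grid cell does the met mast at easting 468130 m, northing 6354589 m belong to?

Column index: ⌊(468130 − 453615) / 4427⌋ = ⌊3.279⌋ = 3
Row offset from origin: ⌊(6354589 − 6344216) / 6296⌋ = ⌊1.648⌋ = 1 → row 5 (counted from top)

(5, 3)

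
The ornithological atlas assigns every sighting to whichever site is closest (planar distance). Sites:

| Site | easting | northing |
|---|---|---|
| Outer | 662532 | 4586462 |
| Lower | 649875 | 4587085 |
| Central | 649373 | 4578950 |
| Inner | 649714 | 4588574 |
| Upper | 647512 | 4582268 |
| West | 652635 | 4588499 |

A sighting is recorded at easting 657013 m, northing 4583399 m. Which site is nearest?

Outer

Squared distances to each site:
Outer: 39841330.000; Lower: 64537640.000; Central: 78163201.000; Inner: 80056026.000; Upper: 91548162.000; West: 45176884.000.
Minimum at Outer.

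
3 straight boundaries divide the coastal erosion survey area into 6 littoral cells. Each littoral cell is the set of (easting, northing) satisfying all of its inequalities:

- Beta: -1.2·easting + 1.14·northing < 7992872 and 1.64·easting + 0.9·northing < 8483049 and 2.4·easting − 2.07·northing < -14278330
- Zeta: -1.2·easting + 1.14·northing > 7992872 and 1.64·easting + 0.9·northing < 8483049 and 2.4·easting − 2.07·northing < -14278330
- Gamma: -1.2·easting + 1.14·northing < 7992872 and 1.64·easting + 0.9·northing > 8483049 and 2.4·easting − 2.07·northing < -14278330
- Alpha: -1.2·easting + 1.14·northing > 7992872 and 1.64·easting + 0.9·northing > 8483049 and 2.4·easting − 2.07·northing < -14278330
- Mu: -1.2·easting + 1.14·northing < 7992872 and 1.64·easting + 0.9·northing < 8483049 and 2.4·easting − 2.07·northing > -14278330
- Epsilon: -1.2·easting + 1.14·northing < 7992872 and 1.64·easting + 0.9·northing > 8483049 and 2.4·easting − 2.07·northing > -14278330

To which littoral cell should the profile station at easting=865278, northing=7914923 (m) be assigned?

Gamma

-1.2·865278 + 1.14·7914923 = 7984678.620, which is < 7992872
1.64·865278 + 0.9·7914923 = 8542486.620, which is > 8483049
2.4·865278 − 2.07·7914923 = -14307223.410, which is < -14278330
This sign pattern matches Gamma.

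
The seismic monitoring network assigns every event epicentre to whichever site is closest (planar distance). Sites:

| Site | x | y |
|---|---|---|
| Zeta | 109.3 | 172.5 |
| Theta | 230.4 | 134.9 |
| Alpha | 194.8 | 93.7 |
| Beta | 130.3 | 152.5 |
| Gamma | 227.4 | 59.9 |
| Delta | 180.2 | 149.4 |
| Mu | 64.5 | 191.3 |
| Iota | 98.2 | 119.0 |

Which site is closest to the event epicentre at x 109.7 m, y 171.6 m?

Zeta

Squared distances to each site:
Zeta: 0.970; Theta: 15915.380; Alpha: 13310.420; Beta: 789.170; Gamma: 26330.180; Delta: 5463.090; Mu: 2431.130; Iota: 2899.010.
Minimum at Zeta.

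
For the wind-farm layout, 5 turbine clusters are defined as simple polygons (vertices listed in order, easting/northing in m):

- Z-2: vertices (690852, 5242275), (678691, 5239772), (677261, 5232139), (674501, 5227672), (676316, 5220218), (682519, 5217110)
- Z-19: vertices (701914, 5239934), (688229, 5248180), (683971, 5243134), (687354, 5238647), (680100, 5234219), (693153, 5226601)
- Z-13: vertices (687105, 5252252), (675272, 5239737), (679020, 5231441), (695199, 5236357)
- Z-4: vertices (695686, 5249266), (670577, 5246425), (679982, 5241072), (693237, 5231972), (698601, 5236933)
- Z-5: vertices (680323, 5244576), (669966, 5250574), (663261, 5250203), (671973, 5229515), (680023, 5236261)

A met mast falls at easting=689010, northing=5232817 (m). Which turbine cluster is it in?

Z-19

Cast a ray rightward from (689010, 5232817). For each polygon, the edges (by vertex number in listed order) whose endpoints lie on opposite sides of northing = 5232817, where each meets that height, and whether that is right or left of the point:
Z-2: 2–3 at easting≈677388.0 (left), 6–1 at easting≈687720.1 (left) → 0 crossings.
Z-19: 5–6 at easting≈682502.2 (left), 6–1 at easting≈697237.5 (right) → 1 crossing.
Z-13: 2–3 at easting≈678398.3 (left), 3–4 at easting≈683548.5 (left) → 0 crossings.
Z-4: 3–4 at easting≈692006.2 (right), 4–5 at easting≈694150.6 (right) → 2 crossings.
Z-5: 3–4 at easting≈670582.5 (left), 4–5 at easting≈675913.3 (left) → 0 crossings.
Only Z-19 has an odd count, so the point is inside Z-19.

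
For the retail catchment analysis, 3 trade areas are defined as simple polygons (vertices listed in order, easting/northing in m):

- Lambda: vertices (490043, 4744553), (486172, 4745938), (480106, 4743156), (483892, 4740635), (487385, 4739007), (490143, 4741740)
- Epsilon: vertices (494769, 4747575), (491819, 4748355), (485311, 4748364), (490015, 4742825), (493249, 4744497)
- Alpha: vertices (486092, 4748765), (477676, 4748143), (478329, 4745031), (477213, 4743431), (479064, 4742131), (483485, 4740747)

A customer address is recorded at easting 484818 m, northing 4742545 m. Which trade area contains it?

Cast a ray rightward from (484818, 4742545). For each polygon, the edges (by vertex number in listed order) whose endpoints lie on opposite sides of northing = 4742545, where each meets that height, and whether that is right or left of the point:
Lambda: 3–4 at easting≈481023.6 (left), 6–1 at easting≈490114.4 (right) → 1 crossing.
Epsilon: no edge straddles that height → 0 crossings.
Alpha: 4–5 at easting≈478474.5 (left), 6–1 at easting≈484069.6 (left) → 0 crossings.
Only Lambda has an odd count, so the point is inside Lambda.

Lambda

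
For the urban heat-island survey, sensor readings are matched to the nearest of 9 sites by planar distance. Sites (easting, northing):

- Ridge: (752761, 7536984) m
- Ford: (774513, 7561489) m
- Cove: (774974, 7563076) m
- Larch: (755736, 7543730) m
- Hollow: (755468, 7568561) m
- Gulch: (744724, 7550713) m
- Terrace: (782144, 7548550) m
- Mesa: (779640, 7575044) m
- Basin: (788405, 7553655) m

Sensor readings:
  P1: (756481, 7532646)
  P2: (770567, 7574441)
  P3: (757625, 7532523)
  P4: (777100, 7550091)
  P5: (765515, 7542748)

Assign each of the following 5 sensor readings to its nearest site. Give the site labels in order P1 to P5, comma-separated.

P1 → Ridge (d²=32656644.00)
P2 → Mesa (d²=82682938.00)
P3 → Ridge (d²=43559017.00)
P4 → Terrace (d²=27816617.00)
P5 → Larch (d²=96593165.00)

Ridge, Mesa, Ridge, Terrace, Larch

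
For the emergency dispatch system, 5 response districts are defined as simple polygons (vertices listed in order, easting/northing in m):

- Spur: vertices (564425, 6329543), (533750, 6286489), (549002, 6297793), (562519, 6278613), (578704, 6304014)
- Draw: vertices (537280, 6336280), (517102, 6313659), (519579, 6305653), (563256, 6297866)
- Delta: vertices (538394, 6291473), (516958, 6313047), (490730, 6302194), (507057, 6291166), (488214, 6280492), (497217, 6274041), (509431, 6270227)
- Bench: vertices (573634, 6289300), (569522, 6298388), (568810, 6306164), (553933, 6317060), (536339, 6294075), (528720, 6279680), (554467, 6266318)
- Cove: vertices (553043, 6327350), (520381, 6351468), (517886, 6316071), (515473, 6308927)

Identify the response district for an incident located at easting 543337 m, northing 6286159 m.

Bench

Cast a ray rightward from (543337, 6286159). For each polygon, the edges (by vertex number in listed order) whose endpoints lie on opposite sides of northing = 6286159, where each meets that height, and whether that is right or left of the point:
Spur: 3–4 at easting≈557201.0 (right), 4–5 at easting≈567327.2 (right) → 2 crossings.
Draw: no edge straddles that height → 0 crossings.
Delta: 4–5 at easting≈498218.1 (left), 7–1 at easting≈531149.8 (left) → 0 crossings.
Bench: 5–6 at easting≈532149.2 (left), 7–1 at easting≈571014.4 (right) → 1 crossing.
Cove: no edge straddles that height → 0 crossings.
Only Bench has an odd count, so the point is inside Bench.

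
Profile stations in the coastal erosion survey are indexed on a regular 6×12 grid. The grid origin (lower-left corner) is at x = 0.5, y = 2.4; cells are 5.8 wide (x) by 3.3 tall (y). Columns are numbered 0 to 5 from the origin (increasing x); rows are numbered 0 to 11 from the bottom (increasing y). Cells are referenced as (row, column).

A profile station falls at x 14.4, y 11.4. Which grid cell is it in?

Column index: ⌊(14.4 − 0.5) / 5.8⌋ = ⌊2.397⌋ = 2
Row offset from origin: ⌊(11.4 − 2.4) / 3.3⌋ = ⌊2.727⌋ = 2 → row 2

(2, 2)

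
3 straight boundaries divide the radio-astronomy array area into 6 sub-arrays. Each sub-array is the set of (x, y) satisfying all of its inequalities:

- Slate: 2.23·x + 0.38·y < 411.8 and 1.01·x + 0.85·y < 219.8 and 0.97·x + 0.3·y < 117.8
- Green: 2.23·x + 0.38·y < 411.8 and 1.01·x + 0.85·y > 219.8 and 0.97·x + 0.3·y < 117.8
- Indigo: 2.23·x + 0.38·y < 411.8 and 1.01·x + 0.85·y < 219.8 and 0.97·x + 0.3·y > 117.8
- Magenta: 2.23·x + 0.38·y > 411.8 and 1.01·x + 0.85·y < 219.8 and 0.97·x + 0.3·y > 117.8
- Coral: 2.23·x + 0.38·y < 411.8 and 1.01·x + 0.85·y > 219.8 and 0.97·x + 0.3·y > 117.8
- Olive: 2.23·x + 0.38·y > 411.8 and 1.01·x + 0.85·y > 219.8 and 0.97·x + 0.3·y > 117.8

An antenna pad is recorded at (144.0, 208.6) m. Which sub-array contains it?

Coral

2.23·144.0 + 0.38·208.6 = 400.388, which is < 411.8
1.01·144.0 + 0.85·208.6 = 322.750, which is > 219.8
0.97·144.0 + 0.3·208.6 = 202.260, which is > 117.8
This sign pattern matches Coral.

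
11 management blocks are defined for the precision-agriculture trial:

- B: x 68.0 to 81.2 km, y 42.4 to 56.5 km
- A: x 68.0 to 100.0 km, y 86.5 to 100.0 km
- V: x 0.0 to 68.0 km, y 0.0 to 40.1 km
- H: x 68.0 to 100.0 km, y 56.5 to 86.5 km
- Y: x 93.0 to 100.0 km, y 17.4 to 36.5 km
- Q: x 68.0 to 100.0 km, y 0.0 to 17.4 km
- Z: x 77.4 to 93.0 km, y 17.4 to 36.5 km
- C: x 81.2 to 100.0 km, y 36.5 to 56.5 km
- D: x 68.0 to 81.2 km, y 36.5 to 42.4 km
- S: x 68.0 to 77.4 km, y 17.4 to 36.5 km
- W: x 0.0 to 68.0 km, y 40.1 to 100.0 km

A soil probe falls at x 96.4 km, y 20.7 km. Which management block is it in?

The point has x = 96.4 and y = 20.7.
Only Y satisfies 93.0 ≤ x ≤ 100.0 and 17.4 ≤ y ≤ 36.5.

Y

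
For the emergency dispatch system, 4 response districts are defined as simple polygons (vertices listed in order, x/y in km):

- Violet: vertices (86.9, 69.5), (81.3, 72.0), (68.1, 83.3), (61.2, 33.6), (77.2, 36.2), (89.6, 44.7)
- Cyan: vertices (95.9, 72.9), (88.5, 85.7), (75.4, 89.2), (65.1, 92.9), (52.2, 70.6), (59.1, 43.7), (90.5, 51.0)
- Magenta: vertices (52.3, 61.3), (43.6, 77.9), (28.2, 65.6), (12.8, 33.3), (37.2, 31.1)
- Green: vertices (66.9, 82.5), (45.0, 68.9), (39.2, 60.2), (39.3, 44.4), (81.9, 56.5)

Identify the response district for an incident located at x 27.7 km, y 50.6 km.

Magenta

Cast a ray rightward from (27.7, 50.6). For each polygon, the edges (by vertex number in listed order) whose endpoints lie on opposite sides of y = 50.6, where each meets that height, and whether that is right or left of the point:
Violet: 3–4 at x≈63.56 (right), 6–1 at x≈88.96 (right) → 2 crossings.
Cyan: 5–6 at x≈57.33 (right), 6–7 at x≈88.78 (right) → 2 crossings.
Magenta: 3–4 at x≈21.05 (left), 5–1 at x≈46.95 (right) → 1 crossing.
Green: 3–4 at x≈39.26 (right), 4–5 at x≈61.13 (right) → 2 crossings.
Only Magenta has an odd count, so the point is inside Magenta.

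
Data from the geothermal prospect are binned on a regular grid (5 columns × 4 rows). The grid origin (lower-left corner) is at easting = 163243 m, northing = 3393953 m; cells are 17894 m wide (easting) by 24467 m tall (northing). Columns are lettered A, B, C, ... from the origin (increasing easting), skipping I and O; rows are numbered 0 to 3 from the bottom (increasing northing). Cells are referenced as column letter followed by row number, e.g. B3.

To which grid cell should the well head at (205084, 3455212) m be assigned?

C2

Column index: ⌊(205084 − 163243) / 17894⌋ = ⌊2.338⌋ = 2 → column C
Row offset from origin: ⌊(3455212 − 3393953) / 24467⌋ = ⌊2.504⌋ = 2 → row 2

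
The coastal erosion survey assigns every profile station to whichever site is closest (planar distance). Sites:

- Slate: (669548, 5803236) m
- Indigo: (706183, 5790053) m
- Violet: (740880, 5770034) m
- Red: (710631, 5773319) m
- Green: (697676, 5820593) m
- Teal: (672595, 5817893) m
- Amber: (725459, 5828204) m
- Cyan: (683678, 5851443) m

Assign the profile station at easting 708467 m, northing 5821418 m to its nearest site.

Squared distances to each site:
Slate: 1845273685.000; Indigo: 988979881.000; Violet: 3690918025.000; Red: 2318196697.000; Green: 117126306.000; Teal: 1299226009.000; Amber: 334777860.000; Cyan: 1515995146.000.
Minimum at Green.

Green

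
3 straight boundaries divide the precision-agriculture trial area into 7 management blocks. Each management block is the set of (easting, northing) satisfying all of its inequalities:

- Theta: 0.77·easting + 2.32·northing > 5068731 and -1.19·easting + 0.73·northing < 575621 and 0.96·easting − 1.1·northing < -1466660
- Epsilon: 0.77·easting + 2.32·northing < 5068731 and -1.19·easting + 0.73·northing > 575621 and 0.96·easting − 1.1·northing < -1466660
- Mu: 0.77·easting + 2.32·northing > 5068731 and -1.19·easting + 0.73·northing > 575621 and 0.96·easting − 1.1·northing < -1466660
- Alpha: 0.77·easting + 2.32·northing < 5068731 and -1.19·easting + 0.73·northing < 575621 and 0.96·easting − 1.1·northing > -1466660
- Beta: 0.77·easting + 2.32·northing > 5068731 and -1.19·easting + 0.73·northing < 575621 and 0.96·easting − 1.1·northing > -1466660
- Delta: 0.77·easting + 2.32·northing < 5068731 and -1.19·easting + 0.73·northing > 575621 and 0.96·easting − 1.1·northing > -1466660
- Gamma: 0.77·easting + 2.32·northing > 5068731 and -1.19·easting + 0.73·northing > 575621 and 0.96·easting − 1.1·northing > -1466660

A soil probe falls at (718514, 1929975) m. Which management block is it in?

0.77·718514 + 2.32·1929975 = 5030797.780, which is < 5068731
-1.19·718514 + 0.73·1929975 = 553850.090, which is < 575621
0.96·718514 − 1.1·1929975 = -1433199.060, which is > -1466660
This sign pattern matches Alpha.

Alpha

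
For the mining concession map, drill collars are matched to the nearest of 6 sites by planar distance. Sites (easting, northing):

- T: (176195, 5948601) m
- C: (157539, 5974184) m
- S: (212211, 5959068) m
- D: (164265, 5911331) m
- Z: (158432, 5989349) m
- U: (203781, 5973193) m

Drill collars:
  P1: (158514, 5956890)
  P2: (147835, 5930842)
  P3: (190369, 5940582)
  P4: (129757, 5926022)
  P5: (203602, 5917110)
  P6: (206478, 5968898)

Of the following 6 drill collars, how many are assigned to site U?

P1 → C
P2 → D
P3 → T
P4 → D
P5 → D
P6 → U
1 of the 6 goes to U.

1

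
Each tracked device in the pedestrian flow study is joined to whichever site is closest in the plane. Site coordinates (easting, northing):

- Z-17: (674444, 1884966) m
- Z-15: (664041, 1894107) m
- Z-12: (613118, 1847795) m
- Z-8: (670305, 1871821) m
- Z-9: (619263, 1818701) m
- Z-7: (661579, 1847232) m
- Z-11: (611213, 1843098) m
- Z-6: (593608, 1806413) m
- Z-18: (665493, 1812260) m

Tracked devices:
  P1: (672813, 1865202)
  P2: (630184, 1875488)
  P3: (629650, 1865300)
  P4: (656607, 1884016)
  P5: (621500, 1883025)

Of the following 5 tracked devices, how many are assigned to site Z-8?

P1 → Z-8
P2 → Z-12
P3 → Z-12
P4 → Z-15
P5 → Z-12
1 of the 5 goes to Z-8.

1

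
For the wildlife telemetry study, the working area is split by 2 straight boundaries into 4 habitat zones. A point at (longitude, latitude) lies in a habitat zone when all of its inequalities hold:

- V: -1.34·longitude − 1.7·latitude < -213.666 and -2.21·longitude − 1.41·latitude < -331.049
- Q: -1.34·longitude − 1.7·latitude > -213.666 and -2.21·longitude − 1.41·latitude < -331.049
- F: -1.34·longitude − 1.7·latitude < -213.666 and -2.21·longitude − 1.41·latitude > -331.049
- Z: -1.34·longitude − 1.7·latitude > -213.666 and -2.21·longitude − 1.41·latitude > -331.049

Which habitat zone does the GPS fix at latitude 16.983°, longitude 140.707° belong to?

-1.34·140.707 − 1.7·16.983 = -217.418, which is < -213.666
-2.21·140.707 − 1.41·16.983 = -334.909, which is < -331.049
This sign pattern matches V.

V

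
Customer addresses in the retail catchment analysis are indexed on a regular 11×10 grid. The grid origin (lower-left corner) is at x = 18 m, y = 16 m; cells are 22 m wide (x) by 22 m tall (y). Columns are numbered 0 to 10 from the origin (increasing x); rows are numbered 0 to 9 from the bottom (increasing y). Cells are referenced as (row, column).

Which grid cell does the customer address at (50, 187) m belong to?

Column index: ⌊(50 − 18) / 22⌋ = ⌊1.455⌋ = 1
Row offset from origin: ⌊(187 − 16) / 22⌋ = ⌊7.773⌋ = 7 → row 7

(7, 1)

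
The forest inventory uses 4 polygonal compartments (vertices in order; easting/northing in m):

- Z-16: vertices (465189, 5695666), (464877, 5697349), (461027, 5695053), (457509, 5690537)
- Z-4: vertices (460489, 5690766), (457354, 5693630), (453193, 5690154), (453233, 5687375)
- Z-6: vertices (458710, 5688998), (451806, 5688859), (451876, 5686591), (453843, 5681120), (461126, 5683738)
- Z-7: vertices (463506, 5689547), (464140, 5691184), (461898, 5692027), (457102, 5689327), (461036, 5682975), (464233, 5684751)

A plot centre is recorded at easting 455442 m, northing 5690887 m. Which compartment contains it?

Cast a ray rightward from (455442, 5690887). For each polygon, the edges (by vertex number in listed order) whose endpoints lie on opposite sides of northing = 5690887, where each meets that height, and whether that is right or left of the point:
Z-16: 3–4 at easting≈457781.7 (right), 4–1 at easting≈458033.1 (right) → 2 crossings.
Z-4: 1–2 at easting≈460356.6 (right), 2–3 at easting≈454070.4 (left) → 1 crossing.
Z-6: no edge straddles that height → 0 crossings.
Z-7: 1–2 at easting≈464025.0 (right), 3–4 at easting≈459873.0 (right) → 2 crossings.
Only Z-4 has an odd count, so the point is inside Z-4.

Z-4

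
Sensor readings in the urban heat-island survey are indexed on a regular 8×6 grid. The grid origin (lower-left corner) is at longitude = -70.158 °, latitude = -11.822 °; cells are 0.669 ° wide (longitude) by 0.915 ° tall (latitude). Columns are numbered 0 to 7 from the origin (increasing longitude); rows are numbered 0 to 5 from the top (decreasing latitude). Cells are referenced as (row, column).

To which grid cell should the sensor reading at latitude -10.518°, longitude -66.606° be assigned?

(4, 5)

Column index: ⌊(-66.606 − -70.158) / 0.669⌋ = ⌊5.309⌋ = 5
Row offset from origin: ⌊(-10.518 − -11.822) / 0.915⌋ = ⌊1.425⌋ = 1 → row 4 (counted from top)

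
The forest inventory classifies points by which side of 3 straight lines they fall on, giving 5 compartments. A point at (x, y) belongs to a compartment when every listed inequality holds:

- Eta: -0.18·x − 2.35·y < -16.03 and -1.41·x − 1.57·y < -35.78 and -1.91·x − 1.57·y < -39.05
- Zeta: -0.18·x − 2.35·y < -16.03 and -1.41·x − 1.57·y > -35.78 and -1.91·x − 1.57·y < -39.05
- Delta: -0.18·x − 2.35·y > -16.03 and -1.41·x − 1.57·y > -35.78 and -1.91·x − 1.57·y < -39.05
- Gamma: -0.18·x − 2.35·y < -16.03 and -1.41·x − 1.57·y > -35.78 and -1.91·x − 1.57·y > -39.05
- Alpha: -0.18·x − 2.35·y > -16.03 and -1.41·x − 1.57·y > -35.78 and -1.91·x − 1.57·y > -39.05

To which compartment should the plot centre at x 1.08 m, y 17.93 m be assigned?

Gamma

-0.18·1.08 − 2.35·17.93 = -42.330, which is < -16.03
-1.41·1.08 − 1.57·17.93 = -29.673, which is > -35.78
-1.91·1.08 − 1.57·17.93 = -30.213, which is > -39.05
This sign pattern matches Gamma.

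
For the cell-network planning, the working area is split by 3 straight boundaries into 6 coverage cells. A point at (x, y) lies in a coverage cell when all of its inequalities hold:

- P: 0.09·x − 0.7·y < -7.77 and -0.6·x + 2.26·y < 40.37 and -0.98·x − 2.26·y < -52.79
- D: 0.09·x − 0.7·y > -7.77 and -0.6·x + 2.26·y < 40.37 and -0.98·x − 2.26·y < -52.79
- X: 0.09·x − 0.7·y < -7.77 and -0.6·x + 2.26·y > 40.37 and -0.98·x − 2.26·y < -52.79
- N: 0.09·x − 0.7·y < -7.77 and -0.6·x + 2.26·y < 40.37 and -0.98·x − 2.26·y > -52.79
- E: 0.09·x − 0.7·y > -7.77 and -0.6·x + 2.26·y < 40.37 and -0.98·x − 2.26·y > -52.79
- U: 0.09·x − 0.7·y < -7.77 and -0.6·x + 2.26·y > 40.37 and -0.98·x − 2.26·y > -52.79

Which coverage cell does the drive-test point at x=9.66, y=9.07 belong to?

E

0.09·9.66 − 0.7·9.07 = -5.480, which is > -7.77
-0.6·9.66 + 2.26·9.07 = 14.702, which is < 40.37
-0.98·9.66 − 2.26·9.07 = -29.965, which is > -52.79
This sign pattern matches E.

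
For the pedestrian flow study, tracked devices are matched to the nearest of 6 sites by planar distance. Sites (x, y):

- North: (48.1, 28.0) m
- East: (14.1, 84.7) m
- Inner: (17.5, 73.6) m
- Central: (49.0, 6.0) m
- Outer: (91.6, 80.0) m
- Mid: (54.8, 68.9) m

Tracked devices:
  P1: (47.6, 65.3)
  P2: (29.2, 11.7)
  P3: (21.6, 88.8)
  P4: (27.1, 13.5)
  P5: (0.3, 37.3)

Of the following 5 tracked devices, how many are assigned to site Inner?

P1 → Mid
P2 → Central
P3 → East
P4 → Central
P5 → Inner
1 of the 5 goes to Inner.

1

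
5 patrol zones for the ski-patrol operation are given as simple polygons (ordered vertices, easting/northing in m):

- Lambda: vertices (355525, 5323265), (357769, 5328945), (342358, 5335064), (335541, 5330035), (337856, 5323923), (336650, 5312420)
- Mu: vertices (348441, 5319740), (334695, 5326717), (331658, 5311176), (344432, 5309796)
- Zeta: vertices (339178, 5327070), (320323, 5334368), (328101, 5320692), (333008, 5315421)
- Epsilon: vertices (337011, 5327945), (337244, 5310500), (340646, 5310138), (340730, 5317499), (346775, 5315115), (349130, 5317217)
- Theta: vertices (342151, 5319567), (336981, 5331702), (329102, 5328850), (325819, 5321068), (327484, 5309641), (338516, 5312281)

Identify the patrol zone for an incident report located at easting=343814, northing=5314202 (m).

Cast a ray rightward from (343814, 5314202). For each polygon, the edges (by vertex number in listed order) whose endpoints lie on opposite sides of northing = 5314202, where each meets that height, and whether that is right or left of the point:
Lambda: 5–6 at easting≈336836.8 (left), 6–1 at easting≈339751.5 (left) → 0 crossings.
Mu: 2–3 at easting≈332249.3 (left), 4–1 at easting≈346208.3 (right) → 1 crossing.
Zeta: no edge straddles that height → 0 crossings.
Epsilon: 1–2 at easting≈337194.6 (left), 3–4 at easting≈340692.4 (left) → 0 crossings.
Theta: 4–5 at easting≈326819.4 (left), 6–1 at easting≈339474.4 (left) → 0 crossings.
Only Mu has an odd count, so the point is inside Mu.

Mu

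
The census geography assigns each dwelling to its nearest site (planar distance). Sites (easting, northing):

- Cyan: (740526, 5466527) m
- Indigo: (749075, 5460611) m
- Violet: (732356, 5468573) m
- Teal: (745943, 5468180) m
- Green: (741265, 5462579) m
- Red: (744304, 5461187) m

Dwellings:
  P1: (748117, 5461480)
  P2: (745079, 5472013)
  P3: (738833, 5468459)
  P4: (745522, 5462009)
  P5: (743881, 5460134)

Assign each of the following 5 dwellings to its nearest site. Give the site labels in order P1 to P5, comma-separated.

P1 → Indigo (d²=1672925.00)
P2 → Teal (d²=15438385.00)
P3 → Cyan (d²=6598873.00)
P4 → Red (d²=2159208.00)
P5 → Red (d²=1287738.00)

Indigo, Teal, Cyan, Red, Red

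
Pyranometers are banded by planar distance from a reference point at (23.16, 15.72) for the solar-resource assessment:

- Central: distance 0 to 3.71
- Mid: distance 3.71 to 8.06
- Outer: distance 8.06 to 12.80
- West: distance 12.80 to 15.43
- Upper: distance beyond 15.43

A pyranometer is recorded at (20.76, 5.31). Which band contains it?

Distance = √((20.76−23.16)² + (5.31−15.72)²) = √(5.760 + 108.368) = 10.683.
8.06 ≤ 10.683 < 12.80 → Outer.

Outer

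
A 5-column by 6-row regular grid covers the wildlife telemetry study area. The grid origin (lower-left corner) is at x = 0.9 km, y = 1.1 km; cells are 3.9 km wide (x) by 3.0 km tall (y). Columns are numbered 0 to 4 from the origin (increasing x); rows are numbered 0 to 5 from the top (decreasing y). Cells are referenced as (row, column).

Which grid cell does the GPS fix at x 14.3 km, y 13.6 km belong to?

Column index: ⌊(14.3 − 0.9) / 3.9⌋ = ⌊3.436⌋ = 3
Row offset from origin: ⌊(13.6 − 1.1) / 3.0⌋ = ⌊4.167⌋ = 4 → row 1 (counted from top)

(1, 3)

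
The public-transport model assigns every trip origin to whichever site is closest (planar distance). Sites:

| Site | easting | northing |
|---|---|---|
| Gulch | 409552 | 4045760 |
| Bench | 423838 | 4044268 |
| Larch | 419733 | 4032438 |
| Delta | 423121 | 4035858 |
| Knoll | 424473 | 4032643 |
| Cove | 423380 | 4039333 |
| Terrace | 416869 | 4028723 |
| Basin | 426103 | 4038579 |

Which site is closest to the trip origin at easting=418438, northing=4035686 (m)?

Squared distances to each site:
Gulch: 180446472.000; Bench: 102810724.000; Larch: 12226529.000; Delta: 21960073.000; Knoll: 45681074.000; Cove: 37723973.000; Terrace: 50945130.000; Basin: 67121674.000.
Minimum at Larch.

Larch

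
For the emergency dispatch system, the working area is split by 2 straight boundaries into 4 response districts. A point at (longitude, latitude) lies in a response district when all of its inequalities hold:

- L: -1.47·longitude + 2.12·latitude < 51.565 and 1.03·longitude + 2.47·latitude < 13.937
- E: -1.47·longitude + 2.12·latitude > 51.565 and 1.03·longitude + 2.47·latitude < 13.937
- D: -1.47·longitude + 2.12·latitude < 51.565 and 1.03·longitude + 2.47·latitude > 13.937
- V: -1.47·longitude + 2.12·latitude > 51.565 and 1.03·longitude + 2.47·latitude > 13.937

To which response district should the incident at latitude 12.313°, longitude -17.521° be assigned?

E

-1.47·-17.521 + 2.12·12.313 = 51.859, which is > 51.565
1.03·-17.521 + 2.47·12.313 = 12.366, which is < 13.937
This sign pattern matches E.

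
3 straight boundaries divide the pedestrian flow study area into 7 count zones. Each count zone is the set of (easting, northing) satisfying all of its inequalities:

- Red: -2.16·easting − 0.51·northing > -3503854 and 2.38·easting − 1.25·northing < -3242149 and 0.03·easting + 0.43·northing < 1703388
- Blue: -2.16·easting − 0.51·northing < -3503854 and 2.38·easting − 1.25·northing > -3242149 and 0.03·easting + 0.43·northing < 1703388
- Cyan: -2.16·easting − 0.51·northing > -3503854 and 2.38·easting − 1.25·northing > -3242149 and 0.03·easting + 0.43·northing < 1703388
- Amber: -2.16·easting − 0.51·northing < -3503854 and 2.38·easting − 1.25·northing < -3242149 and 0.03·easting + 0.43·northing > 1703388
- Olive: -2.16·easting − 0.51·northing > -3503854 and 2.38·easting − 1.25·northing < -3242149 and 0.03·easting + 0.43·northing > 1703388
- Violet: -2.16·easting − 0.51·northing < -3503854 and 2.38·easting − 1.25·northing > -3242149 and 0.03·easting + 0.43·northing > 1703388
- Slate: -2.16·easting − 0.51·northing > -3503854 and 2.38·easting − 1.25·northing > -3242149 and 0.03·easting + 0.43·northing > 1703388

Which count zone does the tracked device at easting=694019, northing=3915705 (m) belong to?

-2.16·694019 − 0.51·3915705 = -3496090.590, which is > -3503854
2.38·694019 − 1.25·3915705 = -3242866.030, which is < -3242149
0.03·694019 + 0.43·3915705 = 1704573.720, which is > 1703388
This sign pattern matches Olive.

Olive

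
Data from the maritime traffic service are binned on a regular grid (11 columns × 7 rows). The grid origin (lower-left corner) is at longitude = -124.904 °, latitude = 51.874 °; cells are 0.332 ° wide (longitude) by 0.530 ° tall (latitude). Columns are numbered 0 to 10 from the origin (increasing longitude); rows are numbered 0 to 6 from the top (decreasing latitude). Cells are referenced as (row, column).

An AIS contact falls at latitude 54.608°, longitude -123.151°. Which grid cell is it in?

Column index: ⌊(-123.151 − -124.904) / 0.332⌋ = ⌊5.280⌋ = 5
Row offset from origin: ⌊(54.608 − 51.874) / 0.530⌋ = ⌊5.158⌋ = 5 → row 1 (counted from top)

(1, 5)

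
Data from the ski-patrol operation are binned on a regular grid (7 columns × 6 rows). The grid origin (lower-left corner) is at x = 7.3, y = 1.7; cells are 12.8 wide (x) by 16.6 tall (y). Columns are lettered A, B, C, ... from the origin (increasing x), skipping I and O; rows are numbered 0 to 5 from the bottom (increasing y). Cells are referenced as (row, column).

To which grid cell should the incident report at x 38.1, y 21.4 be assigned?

(1, C)

Column index: ⌊(38.1 − 7.3) / 12.8⌋ = ⌊2.406⌋ = 2 → column C
Row offset from origin: ⌊(21.4 − 1.7) / 16.6⌋ = ⌊1.187⌋ = 1 → row 1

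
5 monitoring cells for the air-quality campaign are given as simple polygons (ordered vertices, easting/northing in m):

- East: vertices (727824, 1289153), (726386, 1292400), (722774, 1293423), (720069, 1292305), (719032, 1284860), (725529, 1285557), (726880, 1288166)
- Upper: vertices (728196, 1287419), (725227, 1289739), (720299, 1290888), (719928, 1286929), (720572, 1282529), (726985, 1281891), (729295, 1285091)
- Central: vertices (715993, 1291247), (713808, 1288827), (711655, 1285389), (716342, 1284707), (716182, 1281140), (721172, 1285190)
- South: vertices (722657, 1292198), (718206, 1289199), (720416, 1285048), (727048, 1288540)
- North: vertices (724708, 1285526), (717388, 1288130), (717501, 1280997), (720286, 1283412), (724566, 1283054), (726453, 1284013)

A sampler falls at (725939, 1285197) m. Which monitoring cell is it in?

Cast a ray rightward from (725939, 1285197). For each polygon, the edges (by vertex number in listed order) whose endpoints lie on opposite sides of northing = 1285197, where each meets that height, and whether that is right or left of the point:
East: 4–5 at easting≈719078.9 (left), 5–6 at easting≈722173.3 (left) → 0 crossings.
Upper: 4–5 at easting≈720181.5 (left), 7–1 at easting≈729245.0 (right) → 1 crossing.
Central: 3–4 at easting≈712974.5 (left), 6–1 at easting≈721166.0 (left) → 0 crossings.
South: 2–3 at easting≈720336.7 (left), 3–4 at easting≈720699.0 (left) → 0 crossings.
North: 2–3 at easting≈717434.5 (left), 6–1 at easting≈725087.4 (left) → 0 crossings.
Only Upper has an odd count, so the point is inside Upper.

Upper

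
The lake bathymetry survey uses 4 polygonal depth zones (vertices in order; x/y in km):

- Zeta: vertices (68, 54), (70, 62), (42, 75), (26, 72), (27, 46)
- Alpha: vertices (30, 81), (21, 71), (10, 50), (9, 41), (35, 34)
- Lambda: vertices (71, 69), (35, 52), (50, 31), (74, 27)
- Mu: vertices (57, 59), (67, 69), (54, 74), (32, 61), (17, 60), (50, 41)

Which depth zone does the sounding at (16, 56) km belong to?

Alpha

Cast a ray rightward from (16, 56). For each polygon, the edges (by vertex number in listed order) whose endpoints lie on opposite sides of y = 56, where each meets that height, and whether that is right or left of the point:
Zeta: 1–2 at x≈68.5 (right), 4–5 at x≈26.6 (right) → 2 crossings.
Alpha: 2–3 at x≈13.1 (left), 5–1 at x≈32.7 (right) → 1 crossing.
Lambda: 1–2 at x≈43.5 (right), 4–1 at x≈71.9 (right) → 2 crossings.
Mu: 5–6 at x≈23.9 (right), 6–1 at x≈55.8 (right) → 2 crossings.
Only Alpha has an odd count, so the point is inside Alpha.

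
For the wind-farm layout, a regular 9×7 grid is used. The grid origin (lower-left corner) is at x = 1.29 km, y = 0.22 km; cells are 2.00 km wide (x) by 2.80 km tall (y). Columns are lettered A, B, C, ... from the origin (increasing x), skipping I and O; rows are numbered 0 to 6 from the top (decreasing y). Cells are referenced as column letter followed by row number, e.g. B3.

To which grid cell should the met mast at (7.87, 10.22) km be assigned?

Column index: ⌊(7.87 − 1.29) / 2.00⌋ = ⌊3.290⌋ = 3 → column D
Row offset from origin: ⌊(10.22 − 0.22) / 2.80⌋ = ⌊3.571⌋ = 3 → row 3 (counted from top)

D3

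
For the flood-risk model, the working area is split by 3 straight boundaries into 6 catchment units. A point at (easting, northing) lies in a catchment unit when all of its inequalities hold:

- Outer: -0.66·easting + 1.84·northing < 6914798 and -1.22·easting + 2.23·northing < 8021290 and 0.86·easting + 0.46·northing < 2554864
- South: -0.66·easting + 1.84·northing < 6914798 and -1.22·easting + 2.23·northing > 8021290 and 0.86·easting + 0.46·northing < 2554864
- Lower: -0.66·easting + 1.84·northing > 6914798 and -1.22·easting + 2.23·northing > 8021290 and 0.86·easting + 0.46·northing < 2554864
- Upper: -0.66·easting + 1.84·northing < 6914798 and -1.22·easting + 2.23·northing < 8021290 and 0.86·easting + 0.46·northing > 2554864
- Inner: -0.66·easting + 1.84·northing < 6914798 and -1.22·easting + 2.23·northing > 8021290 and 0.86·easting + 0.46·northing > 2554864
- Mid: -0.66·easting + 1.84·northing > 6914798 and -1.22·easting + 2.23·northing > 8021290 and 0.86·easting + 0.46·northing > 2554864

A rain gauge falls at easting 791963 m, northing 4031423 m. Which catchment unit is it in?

South

-0.66·791963 + 1.84·4031423 = 6895122.740, which is < 6914798
-1.22·791963 + 2.23·4031423 = 8023878.430, which is > 8021290
0.86·791963 + 0.46·4031423 = 2535542.760, which is < 2554864
This sign pattern matches South.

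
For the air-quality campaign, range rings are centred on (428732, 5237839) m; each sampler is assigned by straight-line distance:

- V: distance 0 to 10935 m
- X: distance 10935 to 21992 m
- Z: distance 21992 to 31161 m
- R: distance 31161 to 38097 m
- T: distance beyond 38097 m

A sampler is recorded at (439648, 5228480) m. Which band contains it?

Distance = √((439648−428732)² + (5228480−5237839)²) = √(119159056.000 + 87590881.000) = 14378.802 m.
10935 ≤ 14378.802 < 21992 → X.

X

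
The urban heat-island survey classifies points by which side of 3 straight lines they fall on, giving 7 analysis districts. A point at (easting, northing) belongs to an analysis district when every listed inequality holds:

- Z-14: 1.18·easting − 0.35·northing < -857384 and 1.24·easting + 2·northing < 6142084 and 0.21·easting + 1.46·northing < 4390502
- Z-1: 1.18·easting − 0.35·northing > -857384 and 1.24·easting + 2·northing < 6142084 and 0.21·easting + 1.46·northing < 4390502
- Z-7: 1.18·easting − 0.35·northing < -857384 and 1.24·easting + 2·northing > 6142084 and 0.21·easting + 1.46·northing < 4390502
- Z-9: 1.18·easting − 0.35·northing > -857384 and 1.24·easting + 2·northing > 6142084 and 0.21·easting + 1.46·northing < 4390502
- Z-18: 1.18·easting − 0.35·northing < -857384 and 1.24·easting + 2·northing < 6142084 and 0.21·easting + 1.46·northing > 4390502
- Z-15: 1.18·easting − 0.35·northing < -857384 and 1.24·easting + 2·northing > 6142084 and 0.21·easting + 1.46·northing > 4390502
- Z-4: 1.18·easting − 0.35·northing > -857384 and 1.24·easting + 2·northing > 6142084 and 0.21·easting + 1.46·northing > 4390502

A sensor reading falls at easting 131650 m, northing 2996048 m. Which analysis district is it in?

1.18·131650 − 0.35·2996048 = -893269.800, which is < -857384
1.24·131650 + 2·2996048 = 6155342.000, which is > 6142084
0.21·131650 + 1.46·2996048 = 4401876.580, which is > 4390502
This sign pattern matches Z-15.

Z-15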